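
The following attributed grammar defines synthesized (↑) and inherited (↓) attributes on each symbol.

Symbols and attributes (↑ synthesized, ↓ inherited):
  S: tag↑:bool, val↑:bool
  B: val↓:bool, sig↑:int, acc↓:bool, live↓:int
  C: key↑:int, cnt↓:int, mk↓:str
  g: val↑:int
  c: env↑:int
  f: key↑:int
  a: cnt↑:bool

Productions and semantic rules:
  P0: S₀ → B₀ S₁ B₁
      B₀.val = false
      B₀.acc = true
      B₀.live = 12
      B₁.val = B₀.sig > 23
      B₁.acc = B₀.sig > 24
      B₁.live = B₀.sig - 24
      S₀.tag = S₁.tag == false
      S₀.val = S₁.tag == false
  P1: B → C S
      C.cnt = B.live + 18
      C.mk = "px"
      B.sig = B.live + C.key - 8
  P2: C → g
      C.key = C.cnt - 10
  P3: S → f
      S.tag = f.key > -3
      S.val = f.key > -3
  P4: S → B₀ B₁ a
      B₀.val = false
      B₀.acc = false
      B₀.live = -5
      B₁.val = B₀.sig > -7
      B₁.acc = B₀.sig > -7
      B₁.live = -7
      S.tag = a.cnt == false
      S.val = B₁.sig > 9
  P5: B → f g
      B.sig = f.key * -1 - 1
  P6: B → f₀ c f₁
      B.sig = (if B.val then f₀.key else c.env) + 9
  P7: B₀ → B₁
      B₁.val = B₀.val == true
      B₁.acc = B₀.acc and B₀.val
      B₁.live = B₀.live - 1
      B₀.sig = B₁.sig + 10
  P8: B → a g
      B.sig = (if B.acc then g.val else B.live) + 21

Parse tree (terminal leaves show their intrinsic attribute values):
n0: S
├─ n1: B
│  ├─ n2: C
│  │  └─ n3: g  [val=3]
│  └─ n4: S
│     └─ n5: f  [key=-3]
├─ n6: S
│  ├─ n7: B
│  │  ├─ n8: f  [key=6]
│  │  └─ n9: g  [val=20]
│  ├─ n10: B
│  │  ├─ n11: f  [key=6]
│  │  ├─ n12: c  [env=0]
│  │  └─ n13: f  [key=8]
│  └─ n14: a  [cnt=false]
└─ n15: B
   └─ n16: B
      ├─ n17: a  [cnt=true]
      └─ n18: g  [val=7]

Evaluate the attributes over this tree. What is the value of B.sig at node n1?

24

1. n1.val = false  [false]
2. n1.acc = true  [true]
3. n1.live = 12  [12]
4. n2.cnt = 30  [B.live + 18]
5. n2.mk = "px"  ["px"]
6. n3.val = 3  [terminal]
7. n2.key = 20  [C.cnt - 10]
8. n5.key = -3  [terminal]
9. n4.tag = false  [f.key > -3]
10. n4.val = false  [f.key > -3]
11. n1.sig = 24  [B.live + C.key - 8]
12. n7.val = false  [false]
13. n7.acc = false  [false]
14. n7.live = -5  [-5]
15. n8.key = 6  [terminal]
16. n9.val = 20  [terminal]
17. n7.sig = -7  [f.key * -1 - 1]
18. n10.val = false  [B₀.sig > -7]
19. n10.acc = false  [B₀.sig > -7]
20. n10.live = -7  [-7]
21. n11.key = 6  [terminal]
22. n12.env = 0  [terminal]
23. n13.key = 8  [terminal]
24. n10.sig = 9  [(if B.val then f₀.key else c.env) + 9]
25. n14.cnt = false  [terminal]
26. n6.tag = true  [a.cnt == false]
27. n6.val = false  [B₁.sig > 9]
28. n15.val = true  [B₀.sig > 23]
29. n15.acc = false  [B₀.sig > 24]
30. n15.live = 0  [B₀.sig - 24]
31. n16.val = true  [B₀.val == true]
32. n16.acc = false  [B₀.acc and B₀.val]
33. n16.live = -1  [B₀.live - 1]
34. n17.cnt = true  [terminal]
35. n18.val = 7  [terminal]
36. n16.sig = 20  [(if B.acc then g.val else B.live) + 21]
37. n15.sig = 30  [B₁.sig + 10]
38. n0.tag = false  [S₁.tag == false]
39. n0.val = false  [S₁.tag == false]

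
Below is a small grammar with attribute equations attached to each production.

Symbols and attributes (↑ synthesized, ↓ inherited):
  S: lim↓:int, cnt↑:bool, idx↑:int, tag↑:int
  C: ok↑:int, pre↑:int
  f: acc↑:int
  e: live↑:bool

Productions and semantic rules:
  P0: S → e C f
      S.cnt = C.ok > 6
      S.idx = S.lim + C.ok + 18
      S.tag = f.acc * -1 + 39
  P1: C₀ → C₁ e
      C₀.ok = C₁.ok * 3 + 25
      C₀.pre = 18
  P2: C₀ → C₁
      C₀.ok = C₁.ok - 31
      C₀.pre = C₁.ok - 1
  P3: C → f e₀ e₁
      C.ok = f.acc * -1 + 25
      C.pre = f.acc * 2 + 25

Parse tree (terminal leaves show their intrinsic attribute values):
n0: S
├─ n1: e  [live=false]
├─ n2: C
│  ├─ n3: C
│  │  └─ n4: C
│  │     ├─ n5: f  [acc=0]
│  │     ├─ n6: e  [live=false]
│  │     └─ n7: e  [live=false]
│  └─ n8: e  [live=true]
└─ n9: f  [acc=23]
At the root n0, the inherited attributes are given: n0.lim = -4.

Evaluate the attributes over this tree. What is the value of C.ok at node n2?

7

1. n0.lim = -4  [given at root]
2. n1.live = false  [terminal]
3. n5.acc = 0  [terminal]
4. n6.live = false  [terminal]
5. n7.live = false  [terminal]
6. n4.ok = 25  [f.acc * -1 + 25]
7. n4.pre = 25  [f.acc * 2 + 25]
8. n3.ok = -6  [C₁.ok - 31]
9. n3.pre = 24  [C₁.ok - 1]
10. n8.live = true  [terminal]
11. n2.ok = 7  [C₁.ok * 3 + 25]
12. n2.pre = 18  [18]
13. n9.acc = 23  [terminal]
14. n0.cnt = true  [C.ok > 6]
15. n0.idx = 21  [S.lim + C.ok + 18]
16. n0.tag = 16  [f.acc * -1 + 39]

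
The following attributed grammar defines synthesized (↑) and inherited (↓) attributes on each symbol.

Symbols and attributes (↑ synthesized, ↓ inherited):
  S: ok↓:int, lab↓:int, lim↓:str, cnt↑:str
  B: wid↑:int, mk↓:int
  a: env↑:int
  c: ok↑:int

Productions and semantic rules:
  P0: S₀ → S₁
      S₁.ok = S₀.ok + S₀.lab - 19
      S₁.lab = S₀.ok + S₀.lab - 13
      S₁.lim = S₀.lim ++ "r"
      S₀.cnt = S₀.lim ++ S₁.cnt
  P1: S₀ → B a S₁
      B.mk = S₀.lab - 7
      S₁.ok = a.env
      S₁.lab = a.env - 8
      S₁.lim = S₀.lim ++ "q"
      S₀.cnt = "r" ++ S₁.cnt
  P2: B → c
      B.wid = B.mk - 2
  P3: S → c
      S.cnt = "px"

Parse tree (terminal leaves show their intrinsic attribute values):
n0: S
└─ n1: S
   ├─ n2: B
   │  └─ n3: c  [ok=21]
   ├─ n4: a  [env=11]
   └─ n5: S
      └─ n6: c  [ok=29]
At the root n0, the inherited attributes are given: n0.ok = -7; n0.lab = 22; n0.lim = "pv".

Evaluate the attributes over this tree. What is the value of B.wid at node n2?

-7

1. n0.ok = -7  [given at root]
2. n0.lab = 22  [given at root]
3. n0.lim = "pv"  [given at root]
4. n1.ok = -4  [S₀.ok + S₀.lab - 19]
5. n1.lab = 2  [S₀.ok + S₀.lab - 13]
6. n1.lim = "pvr"  [S₀.lim ++ "r"]
7. n2.mk = -5  [S₀.lab - 7]
8. n3.ok = 21  [terminal]
9. n2.wid = -7  [B.mk - 2]
10. n4.env = 11  [terminal]
11. n5.ok = 11  [a.env]
12. n5.lab = 3  [a.env - 8]
13. n5.lim = "pvrq"  [S₀.lim ++ "q"]
14. n6.ok = 29  [terminal]
15. n5.cnt = "px"  ["px"]
16. n1.cnt = "rpx"  ["r" ++ S₁.cnt]
17. n0.cnt = "pvrpx"  [S₀.lim ++ S₁.cnt]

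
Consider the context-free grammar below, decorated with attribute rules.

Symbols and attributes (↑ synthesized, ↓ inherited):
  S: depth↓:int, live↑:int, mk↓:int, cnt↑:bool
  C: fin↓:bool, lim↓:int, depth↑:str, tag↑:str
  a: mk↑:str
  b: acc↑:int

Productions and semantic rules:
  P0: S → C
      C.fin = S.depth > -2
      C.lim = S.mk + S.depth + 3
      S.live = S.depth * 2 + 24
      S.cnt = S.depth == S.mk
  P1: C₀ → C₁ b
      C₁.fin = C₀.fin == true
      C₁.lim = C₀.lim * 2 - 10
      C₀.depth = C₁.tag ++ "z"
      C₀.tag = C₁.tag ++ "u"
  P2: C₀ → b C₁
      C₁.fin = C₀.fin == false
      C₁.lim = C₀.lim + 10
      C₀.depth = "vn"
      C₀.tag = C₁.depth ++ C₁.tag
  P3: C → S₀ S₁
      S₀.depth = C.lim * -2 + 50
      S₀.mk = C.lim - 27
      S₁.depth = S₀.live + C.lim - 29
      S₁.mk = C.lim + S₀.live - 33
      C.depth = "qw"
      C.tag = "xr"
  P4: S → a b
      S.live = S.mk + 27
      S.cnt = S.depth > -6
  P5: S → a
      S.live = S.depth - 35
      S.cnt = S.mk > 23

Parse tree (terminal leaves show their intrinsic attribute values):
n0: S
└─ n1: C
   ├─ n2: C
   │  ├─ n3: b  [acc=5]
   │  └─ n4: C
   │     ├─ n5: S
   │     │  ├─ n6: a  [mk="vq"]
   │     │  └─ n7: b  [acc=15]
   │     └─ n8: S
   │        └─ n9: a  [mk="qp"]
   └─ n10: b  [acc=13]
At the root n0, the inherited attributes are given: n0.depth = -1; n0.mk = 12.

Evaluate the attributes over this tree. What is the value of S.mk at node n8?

23

1. n0.depth = -1  [given at root]
2. n0.mk = 12  [given at root]
3. n1.fin = true  [S.depth > -2]
4. n1.lim = 14  [S.mk + S.depth + 3]
5. n2.fin = true  [C₀.fin == true]
6. n2.lim = 18  [C₀.lim * 2 - 10]
7. n3.acc = 5  [terminal]
8. n4.fin = false  [C₀.fin == false]
9. n4.lim = 28  [C₀.lim + 10]
10. n5.depth = -6  [C.lim * -2 + 50]
11. n5.mk = 1  [C.lim - 27]
12. n6.mk = "vq"  [terminal]
13. n7.acc = 15  [terminal]
14. n5.live = 28  [S.mk + 27]
15. n5.cnt = false  [S.depth > -6]
16. n8.depth = 27  [S₀.live + C.lim - 29]
17. n8.mk = 23  [C.lim + S₀.live - 33]
18. n9.mk = "qp"  [terminal]
19. n8.live = -8  [S.depth - 35]
20. n8.cnt = false  [S.mk > 23]
21. n4.depth = "qw"  ["qw"]
22. n4.tag = "xr"  ["xr"]
23. n2.depth = "vn"  ["vn"]
24. n2.tag = "qwxr"  [C₁.depth ++ C₁.tag]
25. n10.acc = 13  [terminal]
26. n1.depth = "qwxrz"  [C₁.tag ++ "z"]
27. n1.tag = "qwxru"  [C₁.tag ++ "u"]
28. n0.live = 22  [S.depth * 2 + 24]
29. n0.cnt = false  [S.depth == S.mk]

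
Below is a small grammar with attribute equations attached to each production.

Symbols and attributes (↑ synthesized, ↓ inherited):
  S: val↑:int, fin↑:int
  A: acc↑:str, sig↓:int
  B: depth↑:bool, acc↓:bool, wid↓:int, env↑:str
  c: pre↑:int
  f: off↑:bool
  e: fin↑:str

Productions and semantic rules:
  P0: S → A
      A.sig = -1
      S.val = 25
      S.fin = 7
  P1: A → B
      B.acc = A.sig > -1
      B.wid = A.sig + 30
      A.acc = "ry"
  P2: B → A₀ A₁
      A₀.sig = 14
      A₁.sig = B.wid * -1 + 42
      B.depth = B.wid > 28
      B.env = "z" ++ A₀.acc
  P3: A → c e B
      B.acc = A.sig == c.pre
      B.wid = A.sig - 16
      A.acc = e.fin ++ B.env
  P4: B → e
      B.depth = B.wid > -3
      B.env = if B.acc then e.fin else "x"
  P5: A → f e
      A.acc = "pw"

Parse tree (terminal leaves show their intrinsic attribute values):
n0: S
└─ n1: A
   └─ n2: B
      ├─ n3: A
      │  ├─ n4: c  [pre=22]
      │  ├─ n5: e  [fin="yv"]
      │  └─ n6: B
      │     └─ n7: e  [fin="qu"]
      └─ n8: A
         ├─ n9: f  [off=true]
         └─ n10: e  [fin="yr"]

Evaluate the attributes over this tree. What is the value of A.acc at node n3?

"yvx"

1. n1.sig = -1  [-1]
2. n2.acc = false  [A.sig > -1]
3. n2.wid = 29  [A.sig + 30]
4. n3.sig = 14  [14]
5. n4.pre = 22  [terminal]
6. n5.fin = "yv"  [terminal]
7. n6.acc = false  [A.sig == c.pre]
8. n6.wid = -2  [A.sig - 16]
9. n7.fin = "qu"  [terminal]
10. n6.depth = true  [B.wid > -3]
11. n6.env = "x"  [if B.acc then e.fin else "x"]
12. n3.acc = "yvx"  [e.fin ++ B.env]
13. n8.sig = 13  [B.wid * -1 + 42]
14. n9.off = true  [terminal]
15. n10.fin = "yr"  [terminal]
16. n8.acc = "pw"  ["pw"]
17. n2.depth = true  [B.wid > 28]
18. n2.env = "zyvx"  ["z" ++ A₀.acc]
19. n1.acc = "ry"  ["ry"]
20. n0.val = 25  [25]
21. n0.fin = 7  [7]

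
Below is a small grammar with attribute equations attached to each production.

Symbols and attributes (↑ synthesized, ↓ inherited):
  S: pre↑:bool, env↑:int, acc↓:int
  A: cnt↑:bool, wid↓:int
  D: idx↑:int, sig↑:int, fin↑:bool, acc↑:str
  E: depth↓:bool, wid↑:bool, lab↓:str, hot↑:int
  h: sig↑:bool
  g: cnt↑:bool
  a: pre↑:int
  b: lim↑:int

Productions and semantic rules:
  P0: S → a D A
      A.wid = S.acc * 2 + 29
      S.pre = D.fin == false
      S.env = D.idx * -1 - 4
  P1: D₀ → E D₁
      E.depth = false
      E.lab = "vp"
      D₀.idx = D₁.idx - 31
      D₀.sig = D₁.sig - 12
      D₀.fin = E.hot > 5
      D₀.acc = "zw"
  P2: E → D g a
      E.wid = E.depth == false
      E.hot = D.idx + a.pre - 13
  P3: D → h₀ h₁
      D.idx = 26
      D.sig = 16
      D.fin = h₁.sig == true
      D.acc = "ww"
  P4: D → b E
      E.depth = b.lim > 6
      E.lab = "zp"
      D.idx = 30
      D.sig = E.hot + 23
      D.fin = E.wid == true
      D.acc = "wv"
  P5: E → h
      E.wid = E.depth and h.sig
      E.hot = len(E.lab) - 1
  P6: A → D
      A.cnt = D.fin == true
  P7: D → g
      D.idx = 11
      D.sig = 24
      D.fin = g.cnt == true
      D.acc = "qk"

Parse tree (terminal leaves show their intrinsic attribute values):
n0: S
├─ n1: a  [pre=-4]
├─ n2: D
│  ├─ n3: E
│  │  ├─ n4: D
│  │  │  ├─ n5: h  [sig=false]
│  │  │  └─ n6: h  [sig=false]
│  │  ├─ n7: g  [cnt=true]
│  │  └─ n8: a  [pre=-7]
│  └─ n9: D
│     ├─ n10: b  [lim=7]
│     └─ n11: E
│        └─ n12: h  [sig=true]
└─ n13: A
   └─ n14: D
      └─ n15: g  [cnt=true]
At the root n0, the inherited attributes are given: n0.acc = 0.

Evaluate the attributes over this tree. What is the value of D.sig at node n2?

1. n0.acc = 0  [given at root]
2. n1.pre = -4  [terminal]
3. n3.depth = false  [false]
4. n3.lab = "vp"  ["vp"]
5. n5.sig = false  [terminal]
6. n6.sig = false  [terminal]
7. n4.idx = 26  [26]
8. n4.sig = 16  [16]
9. n4.fin = false  [h₁.sig == true]
10. n4.acc = "ww"  ["ww"]
11. n7.cnt = true  [terminal]
12. n8.pre = -7  [terminal]
13. n3.wid = true  [E.depth == false]
14. n3.hot = 6  [D.idx + a.pre - 13]
15. n10.lim = 7  [terminal]
16. n11.depth = true  [b.lim > 6]
17. n11.lab = "zp"  ["zp"]
18. n12.sig = true  [terminal]
19. n11.wid = true  [E.depth and h.sig]
20. n11.hot = 1  [len(E.lab) - 1]
21. n9.idx = 30  [30]
22. n9.sig = 24  [E.hot + 23]
23. n9.fin = true  [E.wid == true]
24. n9.acc = "wv"  ["wv"]
25. n2.idx = -1  [D₁.idx - 31]
26. n2.sig = 12  [D₁.sig - 12]
27. n2.fin = true  [E.hot > 5]
28. n2.acc = "zw"  ["zw"]
29. n13.wid = 29  [S.acc * 2 + 29]
30. n15.cnt = true  [terminal]
31. n14.idx = 11  [11]
32. n14.sig = 24  [24]
33. n14.fin = true  [g.cnt == true]
34. n14.acc = "qk"  ["qk"]
35. n13.cnt = true  [D.fin == true]
36. n0.pre = false  [D.fin == false]
37. n0.env = -3  [D.idx * -1 - 4]

12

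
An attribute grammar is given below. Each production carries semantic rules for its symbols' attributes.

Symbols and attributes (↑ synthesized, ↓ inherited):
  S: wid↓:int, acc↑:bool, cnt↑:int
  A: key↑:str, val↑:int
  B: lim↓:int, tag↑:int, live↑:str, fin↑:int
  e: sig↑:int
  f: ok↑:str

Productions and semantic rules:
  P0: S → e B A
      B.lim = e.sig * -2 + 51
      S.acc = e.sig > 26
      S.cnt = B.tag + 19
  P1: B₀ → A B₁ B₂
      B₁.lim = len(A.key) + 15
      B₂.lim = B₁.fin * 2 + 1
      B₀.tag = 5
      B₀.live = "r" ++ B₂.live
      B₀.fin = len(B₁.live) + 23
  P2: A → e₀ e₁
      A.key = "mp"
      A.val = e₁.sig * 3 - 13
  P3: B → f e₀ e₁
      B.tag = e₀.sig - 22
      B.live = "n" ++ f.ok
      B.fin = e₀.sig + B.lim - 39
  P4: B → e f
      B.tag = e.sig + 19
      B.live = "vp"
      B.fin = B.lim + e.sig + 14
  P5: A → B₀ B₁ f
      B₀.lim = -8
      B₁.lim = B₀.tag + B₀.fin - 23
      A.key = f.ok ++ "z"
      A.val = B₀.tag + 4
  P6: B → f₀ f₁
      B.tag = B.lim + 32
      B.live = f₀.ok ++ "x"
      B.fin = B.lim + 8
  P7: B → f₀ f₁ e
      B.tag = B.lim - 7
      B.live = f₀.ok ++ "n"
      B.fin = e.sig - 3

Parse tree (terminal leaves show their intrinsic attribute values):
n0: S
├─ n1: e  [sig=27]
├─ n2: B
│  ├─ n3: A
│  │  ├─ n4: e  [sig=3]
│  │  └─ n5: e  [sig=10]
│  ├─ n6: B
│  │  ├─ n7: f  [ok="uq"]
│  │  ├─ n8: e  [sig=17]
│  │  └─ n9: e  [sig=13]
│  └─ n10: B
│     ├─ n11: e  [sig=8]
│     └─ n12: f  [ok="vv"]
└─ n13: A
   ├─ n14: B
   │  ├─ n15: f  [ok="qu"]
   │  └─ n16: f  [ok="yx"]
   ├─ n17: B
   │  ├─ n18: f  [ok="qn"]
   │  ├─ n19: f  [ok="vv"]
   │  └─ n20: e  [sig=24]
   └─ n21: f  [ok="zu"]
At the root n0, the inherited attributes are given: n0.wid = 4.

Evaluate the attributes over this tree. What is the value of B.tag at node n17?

-6

1. n0.wid = 4  [given at root]
2. n1.sig = 27  [terminal]
3. n2.lim = -3  [e.sig * -2 + 51]
4. n4.sig = 3  [terminal]
5. n5.sig = 10  [terminal]
6. n3.key = "mp"  ["mp"]
7. n3.val = 17  [e₁.sig * 3 - 13]
8. n6.lim = 17  [len(A.key) + 15]
9. n7.ok = "uq"  [terminal]
10. n8.sig = 17  [terminal]
11. n9.sig = 13  [terminal]
12. n6.tag = -5  [e₀.sig - 22]
13. n6.live = "nuq"  ["n" ++ f.ok]
14. n6.fin = -5  [e₀.sig + B.lim - 39]
15. n10.lim = -9  [B₁.fin * 2 + 1]
16. n11.sig = 8  [terminal]
17. n12.ok = "vv"  [terminal]
18. n10.tag = 27  [e.sig + 19]
19. n10.live = "vp"  ["vp"]
20. n10.fin = 13  [B.lim + e.sig + 14]
21. n2.tag = 5  [5]
22. n2.live = "rvp"  ["r" ++ B₂.live]
23. n2.fin = 26  [len(B₁.live) + 23]
24. n14.lim = -8  [-8]
25. n15.ok = "qu"  [terminal]
26. n16.ok = "yx"  [terminal]
27. n14.tag = 24  [B.lim + 32]
28. n14.live = "qux"  [f₀.ok ++ "x"]
29. n14.fin = 0  [B.lim + 8]
30. n17.lim = 1  [B₀.tag + B₀.fin - 23]
31. n18.ok = "qn"  [terminal]
32. n19.ok = "vv"  [terminal]
33. n20.sig = 24  [terminal]
34. n17.tag = -6  [B.lim - 7]
35. n17.live = "qnn"  [f₀.ok ++ "n"]
36. n17.fin = 21  [e.sig - 3]
37. n21.ok = "zu"  [terminal]
38. n13.key = "zuz"  [f.ok ++ "z"]
39. n13.val = 28  [B₀.tag + 4]
40. n0.acc = true  [e.sig > 26]
41. n0.cnt = 24  [B.tag + 19]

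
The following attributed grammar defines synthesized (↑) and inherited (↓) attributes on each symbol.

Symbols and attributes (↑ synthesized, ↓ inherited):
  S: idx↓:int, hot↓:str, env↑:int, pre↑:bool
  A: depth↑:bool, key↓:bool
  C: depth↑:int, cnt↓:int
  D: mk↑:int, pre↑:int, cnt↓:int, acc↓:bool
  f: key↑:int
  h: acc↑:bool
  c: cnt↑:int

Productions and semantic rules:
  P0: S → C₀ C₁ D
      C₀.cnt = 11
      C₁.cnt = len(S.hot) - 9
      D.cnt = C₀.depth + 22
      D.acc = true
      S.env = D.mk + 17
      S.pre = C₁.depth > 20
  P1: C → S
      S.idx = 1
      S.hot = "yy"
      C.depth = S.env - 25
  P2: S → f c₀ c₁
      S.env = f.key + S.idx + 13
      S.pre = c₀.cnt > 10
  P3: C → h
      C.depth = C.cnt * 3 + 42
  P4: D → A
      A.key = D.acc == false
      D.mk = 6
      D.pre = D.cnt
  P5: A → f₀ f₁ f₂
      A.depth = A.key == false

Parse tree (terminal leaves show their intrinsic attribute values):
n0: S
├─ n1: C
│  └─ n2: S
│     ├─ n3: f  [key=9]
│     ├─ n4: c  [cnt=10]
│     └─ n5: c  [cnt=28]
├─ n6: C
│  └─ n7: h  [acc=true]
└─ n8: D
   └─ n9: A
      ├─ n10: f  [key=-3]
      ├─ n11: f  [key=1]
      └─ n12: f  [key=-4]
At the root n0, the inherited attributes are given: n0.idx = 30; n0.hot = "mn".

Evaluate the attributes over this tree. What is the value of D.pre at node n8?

20

1. n0.idx = 30  [given at root]
2. n0.hot = "mn"  [given at root]
3. n1.cnt = 11  [11]
4. n2.idx = 1  [1]
5. n2.hot = "yy"  ["yy"]
6. n3.key = 9  [terminal]
7. n4.cnt = 10  [terminal]
8. n5.cnt = 28  [terminal]
9. n2.env = 23  [f.key + S.idx + 13]
10. n2.pre = false  [c₀.cnt > 10]
11. n1.depth = -2  [S.env - 25]
12. n6.cnt = -7  [len(S.hot) - 9]
13. n7.acc = true  [terminal]
14. n6.depth = 21  [C.cnt * 3 + 42]
15. n8.cnt = 20  [C₀.depth + 22]
16. n8.acc = true  [true]
17. n9.key = false  [D.acc == false]
18. n10.key = -3  [terminal]
19. n11.key = 1  [terminal]
20. n12.key = -4  [terminal]
21. n9.depth = true  [A.key == false]
22. n8.mk = 6  [6]
23. n8.pre = 20  [D.cnt]
24. n0.env = 23  [D.mk + 17]
25. n0.pre = true  [C₁.depth > 20]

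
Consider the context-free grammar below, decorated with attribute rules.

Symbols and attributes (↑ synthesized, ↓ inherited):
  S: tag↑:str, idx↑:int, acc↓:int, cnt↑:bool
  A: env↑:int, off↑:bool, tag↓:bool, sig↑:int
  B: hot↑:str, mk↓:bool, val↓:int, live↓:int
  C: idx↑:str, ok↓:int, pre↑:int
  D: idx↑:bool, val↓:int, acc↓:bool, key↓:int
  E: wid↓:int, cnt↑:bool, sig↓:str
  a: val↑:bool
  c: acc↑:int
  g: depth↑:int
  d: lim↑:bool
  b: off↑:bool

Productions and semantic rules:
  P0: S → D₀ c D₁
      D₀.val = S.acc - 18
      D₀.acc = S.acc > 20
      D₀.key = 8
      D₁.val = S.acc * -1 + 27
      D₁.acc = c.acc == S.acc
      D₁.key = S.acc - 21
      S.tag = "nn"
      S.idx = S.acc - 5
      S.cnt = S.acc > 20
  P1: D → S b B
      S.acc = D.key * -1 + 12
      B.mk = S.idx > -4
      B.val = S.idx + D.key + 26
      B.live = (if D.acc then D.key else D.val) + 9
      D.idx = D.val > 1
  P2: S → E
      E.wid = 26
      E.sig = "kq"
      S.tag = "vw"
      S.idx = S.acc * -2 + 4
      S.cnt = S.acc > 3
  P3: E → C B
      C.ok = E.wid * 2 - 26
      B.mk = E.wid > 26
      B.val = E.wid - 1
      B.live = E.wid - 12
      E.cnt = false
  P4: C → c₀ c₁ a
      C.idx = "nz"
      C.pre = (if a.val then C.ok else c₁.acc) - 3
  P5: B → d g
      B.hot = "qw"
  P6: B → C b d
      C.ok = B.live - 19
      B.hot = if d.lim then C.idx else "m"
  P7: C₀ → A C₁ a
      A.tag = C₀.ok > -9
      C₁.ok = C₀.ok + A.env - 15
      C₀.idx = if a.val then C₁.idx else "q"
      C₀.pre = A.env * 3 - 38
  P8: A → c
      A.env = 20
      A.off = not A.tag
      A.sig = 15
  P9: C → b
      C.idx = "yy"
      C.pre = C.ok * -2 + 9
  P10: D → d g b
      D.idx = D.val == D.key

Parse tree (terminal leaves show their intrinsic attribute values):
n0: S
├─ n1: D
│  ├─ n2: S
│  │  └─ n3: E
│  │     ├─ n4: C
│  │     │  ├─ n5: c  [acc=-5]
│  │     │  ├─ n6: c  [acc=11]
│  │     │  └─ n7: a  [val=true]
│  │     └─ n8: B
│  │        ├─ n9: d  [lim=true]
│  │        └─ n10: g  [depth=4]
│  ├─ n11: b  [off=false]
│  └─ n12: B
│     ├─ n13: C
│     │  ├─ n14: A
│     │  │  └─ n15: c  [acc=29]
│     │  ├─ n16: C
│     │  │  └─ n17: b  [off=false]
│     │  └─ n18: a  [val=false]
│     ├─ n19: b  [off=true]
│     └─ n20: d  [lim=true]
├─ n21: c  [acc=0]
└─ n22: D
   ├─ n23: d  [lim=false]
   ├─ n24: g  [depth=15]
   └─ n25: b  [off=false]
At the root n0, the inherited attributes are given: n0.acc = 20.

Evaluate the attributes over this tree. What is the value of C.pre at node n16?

15

1. n0.acc = 20  [given at root]
2. n1.val = 2  [S.acc - 18]
3. n1.acc = false  [S.acc > 20]
4. n1.key = 8  [8]
5. n2.acc = 4  [D.key * -1 + 12]
6. n3.wid = 26  [26]
7. n3.sig = "kq"  ["kq"]
8. n4.ok = 26  [E.wid * 2 - 26]
9. n5.acc = -5  [terminal]
10. n6.acc = 11  [terminal]
11. n7.val = true  [terminal]
12. n4.idx = "nz"  ["nz"]
13. n4.pre = 23  [(if a.val then C.ok else c₁.acc) - 3]
14. n8.mk = false  [E.wid > 26]
15. n8.val = 25  [E.wid - 1]
16. n8.live = 14  [E.wid - 12]
17. n9.lim = true  [terminal]
18. n10.depth = 4  [terminal]
19. n8.hot = "qw"  ["qw"]
20. n3.cnt = false  [false]
21. n2.tag = "vw"  ["vw"]
22. n2.idx = -4  [S.acc * -2 + 4]
23. n2.cnt = true  [S.acc > 3]
24. n11.off = false  [terminal]
25. n12.mk = false  [S.idx > -4]
26. n12.val = 30  [S.idx + D.key + 26]
27. n12.live = 11  [(if D.acc then D.key else D.val) + 9]
28. n13.ok = -8  [B.live - 19]
29. n14.tag = true  [C₀.ok > -9]
30. n15.acc = 29  [terminal]
31. n14.env = 20  [20]
32. n14.off = false  [not A.tag]
33. n14.sig = 15  [15]
34. n16.ok = -3  [C₀.ok + A.env - 15]
35. n17.off = false  [terminal]
36. n16.idx = "yy"  ["yy"]
37. n16.pre = 15  [C.ok * -2 + 9]
38. n18.val = false  [terminal]
39. n13.idx = "q"  [if a.val then C₁.idx else "q"]
40. n13.pre = 22  [A.env * 3 - 38]
41. n19.off = true  [terminal]
42. n20.lim = true  [terminal]
43. n12.hot = "q"  [if d.lim then C.idx else "m"]
44. n1.idx = true  [D.val > 1]
45. n21.acc = 0  [terminal]
46. n22.val = 7  [S.acc * -1 + 27]
47. n22.acc = false  [c.acc == S.acc]
48. n22.key = -1  [S.acc - 21]
49. n23.lim = false  [terminal]
50. n24.depth = 15  [terminal]
51. n25.off = false  [terminal]
52. n22.idx = false  [D.val == D.key]
53. n0.tag = "nn"  ["nn"]
54. n0.idx = 15  [S.acc - 5]
55. n0.cnt = false  [S.acc > 20]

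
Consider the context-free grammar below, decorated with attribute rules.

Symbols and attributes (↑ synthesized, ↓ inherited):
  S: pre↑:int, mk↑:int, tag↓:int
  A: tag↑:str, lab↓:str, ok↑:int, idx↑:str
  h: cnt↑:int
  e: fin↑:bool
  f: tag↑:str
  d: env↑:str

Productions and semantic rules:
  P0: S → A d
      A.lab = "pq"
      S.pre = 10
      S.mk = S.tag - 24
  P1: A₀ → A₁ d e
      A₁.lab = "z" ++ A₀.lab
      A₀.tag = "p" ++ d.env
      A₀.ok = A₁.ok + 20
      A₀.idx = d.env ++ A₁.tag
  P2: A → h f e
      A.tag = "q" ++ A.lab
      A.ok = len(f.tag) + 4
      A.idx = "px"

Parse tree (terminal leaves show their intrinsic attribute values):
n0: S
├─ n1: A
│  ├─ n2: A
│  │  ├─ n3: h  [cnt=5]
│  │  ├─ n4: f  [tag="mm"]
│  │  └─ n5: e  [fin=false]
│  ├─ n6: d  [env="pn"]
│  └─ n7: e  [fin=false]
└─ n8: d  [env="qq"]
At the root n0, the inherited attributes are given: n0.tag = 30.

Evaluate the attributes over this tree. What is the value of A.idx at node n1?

1. n0.tag = 30  [given at root]
2. n1.lab = "pq"  ["pq"]
3. n2.lab = "zpq"  ["z" ++ A₀.lab]
4. n3.cnt = 5  [terminal]
5. n4.tag = "mm"  [terminal]
6. n5.fin = false  [terminal]
7. n2.tag = "qzpq"  ["q" ++ A.lab]
8. n2.ok = 6  [len(f.tag) + 4]
9. n2.idx = "px"  ["px"]
10. n6.env = "pn"  [terminal]
11. n7.fin = false  [terminal]
12. n1.tag = "ppn"  ["p" ++ d.env]
13. n1.ok = 26  [A₁.ok + 20]
14. n1.idx = "pnqzpq"  [d.env ++ A₁.tag]
15. n8.env = "qq"  [terminal]
16. n0.pre = 10  [10]
17. n0.mk = 6  [S.tag - 24]

"pnqzpq"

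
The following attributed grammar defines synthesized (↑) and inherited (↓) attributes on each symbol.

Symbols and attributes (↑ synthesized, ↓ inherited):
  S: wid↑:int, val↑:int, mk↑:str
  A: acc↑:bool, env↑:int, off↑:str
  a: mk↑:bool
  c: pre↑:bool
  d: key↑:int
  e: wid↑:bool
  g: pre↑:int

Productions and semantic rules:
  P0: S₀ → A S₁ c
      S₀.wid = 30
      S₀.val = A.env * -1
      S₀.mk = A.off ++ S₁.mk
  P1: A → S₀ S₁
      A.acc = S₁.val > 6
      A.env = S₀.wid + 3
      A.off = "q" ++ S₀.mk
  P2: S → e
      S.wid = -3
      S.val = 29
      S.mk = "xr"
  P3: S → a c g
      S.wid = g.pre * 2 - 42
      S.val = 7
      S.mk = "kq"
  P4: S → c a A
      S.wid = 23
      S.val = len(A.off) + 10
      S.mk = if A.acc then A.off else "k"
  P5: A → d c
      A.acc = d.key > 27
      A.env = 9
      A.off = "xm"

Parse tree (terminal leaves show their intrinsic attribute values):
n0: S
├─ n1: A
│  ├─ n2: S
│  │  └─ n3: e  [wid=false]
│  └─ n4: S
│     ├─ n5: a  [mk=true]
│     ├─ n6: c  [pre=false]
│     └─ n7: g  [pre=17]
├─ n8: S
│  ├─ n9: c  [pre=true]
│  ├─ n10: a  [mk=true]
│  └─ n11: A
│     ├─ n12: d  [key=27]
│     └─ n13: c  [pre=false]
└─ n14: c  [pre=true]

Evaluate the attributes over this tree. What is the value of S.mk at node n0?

1. n3.wid = false  [terminal]
2. n2.wid = -3  [-3]
3. n2.val = 29  [29]
4. n2.mk = "xr"  ["xr"]
5. n5.mk = true  [terminal]
6. n6.pre = false  [terminal]
7. n7.pre = 17  [terminal]
8. n4.wid = -8  [g.pre * 2 - 42]
9. n4.val = 7  [7]
10. n4.mk = "kq"  ["kq"]
11. n1.acc = true  [S₁.val > 6]
12. n1.env = 0  [S₀.wid + 3]
13. n1.off = "qxr"  ["q" ++ S₀.mk]
14. n9.pre = true  [terminal]
15. n10.mk = true  [terminal]
16. n12.key = 27  [terminal]
17. n13.pre = false  [terminal]
18. n11.acc = false  [d.key > 27]
19. n11.env = 9  [9]
20. n11.off = "xm"  ["xm"]
21. n8.wid = 23  [23]
22. n8.val = 12  [len(A.off) + 10]
23. n8.mk = "k"  [if A.acc then A.off else "k"]
24. n14.pre = true  [terminal]
25. n0.wid = 30  [30]
26. n0.val = 0  [A.env * -1]
27. n0.mk = "qxrk"  [A.off ++ S₁.mk]

"qxrk"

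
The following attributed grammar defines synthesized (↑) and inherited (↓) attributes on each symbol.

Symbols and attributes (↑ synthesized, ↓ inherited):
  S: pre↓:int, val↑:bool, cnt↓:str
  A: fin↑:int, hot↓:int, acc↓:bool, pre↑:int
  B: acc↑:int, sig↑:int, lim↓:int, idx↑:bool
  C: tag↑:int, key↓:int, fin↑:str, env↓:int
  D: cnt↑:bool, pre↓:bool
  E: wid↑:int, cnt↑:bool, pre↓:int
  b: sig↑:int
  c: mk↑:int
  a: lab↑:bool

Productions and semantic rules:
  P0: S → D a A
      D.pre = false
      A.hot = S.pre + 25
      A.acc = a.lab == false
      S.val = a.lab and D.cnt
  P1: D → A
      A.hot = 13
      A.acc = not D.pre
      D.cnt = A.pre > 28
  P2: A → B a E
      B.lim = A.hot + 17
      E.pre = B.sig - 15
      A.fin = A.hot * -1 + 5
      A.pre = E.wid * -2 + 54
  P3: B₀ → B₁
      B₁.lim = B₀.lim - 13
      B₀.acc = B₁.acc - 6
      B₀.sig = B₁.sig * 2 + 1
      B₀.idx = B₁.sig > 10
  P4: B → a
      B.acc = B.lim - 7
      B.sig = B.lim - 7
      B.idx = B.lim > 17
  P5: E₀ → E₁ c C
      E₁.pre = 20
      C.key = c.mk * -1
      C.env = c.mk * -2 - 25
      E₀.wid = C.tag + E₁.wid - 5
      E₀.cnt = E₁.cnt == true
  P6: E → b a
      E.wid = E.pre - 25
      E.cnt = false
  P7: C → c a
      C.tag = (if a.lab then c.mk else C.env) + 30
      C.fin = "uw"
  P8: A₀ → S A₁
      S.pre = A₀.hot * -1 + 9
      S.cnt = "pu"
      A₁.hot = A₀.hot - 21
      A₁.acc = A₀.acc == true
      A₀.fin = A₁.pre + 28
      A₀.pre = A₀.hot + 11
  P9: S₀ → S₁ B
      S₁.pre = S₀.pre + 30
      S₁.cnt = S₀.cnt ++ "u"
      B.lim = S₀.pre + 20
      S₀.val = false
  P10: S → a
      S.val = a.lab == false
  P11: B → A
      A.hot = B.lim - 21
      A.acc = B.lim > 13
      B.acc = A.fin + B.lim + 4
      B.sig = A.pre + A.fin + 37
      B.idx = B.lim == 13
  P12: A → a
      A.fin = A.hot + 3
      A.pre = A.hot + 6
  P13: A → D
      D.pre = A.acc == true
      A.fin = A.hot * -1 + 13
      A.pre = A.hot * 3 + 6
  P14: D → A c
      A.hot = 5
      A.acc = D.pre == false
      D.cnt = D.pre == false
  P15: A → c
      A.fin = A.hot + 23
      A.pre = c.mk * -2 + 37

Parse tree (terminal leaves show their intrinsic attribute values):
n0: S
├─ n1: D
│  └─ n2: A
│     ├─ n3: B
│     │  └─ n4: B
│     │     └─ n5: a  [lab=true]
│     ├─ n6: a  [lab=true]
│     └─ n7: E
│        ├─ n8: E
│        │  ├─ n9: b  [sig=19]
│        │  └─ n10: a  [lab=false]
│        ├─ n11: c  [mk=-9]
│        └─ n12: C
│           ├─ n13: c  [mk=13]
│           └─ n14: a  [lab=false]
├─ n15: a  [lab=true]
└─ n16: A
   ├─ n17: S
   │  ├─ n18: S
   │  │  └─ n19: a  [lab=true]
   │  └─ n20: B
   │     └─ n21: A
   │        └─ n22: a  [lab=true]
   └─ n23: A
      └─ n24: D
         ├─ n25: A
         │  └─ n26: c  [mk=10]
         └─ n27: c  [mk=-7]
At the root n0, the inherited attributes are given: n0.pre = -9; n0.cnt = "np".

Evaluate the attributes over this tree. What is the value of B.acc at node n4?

1. n0.pre = -9  [given at root]
2. n0.cnt = "np"  [given at root]
3. n1.pre = false  [false]
4. n2.hot = 13  [13]
5. n2.acc = true  [not D.pre]
6. n3.lim = 30  [A.hot + 17]
7. n4.lim = 17  [B₀.lim - 13]
8. n5.lab = true  [terminal]
9. n4.acc = 10  [B.lim - 7]
10. n4.sig = 10  [B.lim - 7]
11. n4.idx = false  [B.lim > 17]
12. n3.acc = 4  [B₁.acc - 6]
13. n3.sig = 21  [B₁.sig * 2 + 1]
14. n3.idx = false  [B₁.sig > 10]
15. n6.lab = true  [terminal]
16. n7.pre = 6  [B.sig - 15]
17. n8.pre = 20  [20]
18. n9.sig = 19  [terminal]
19. n10.lab = false  [terminal]
20. n8.wid = -5  [E.pre - 25]
21. n8.cnt = false  [false]
22. n11.mk = -9  [terminal]
23. n12.key = 9  [c.mk * -1]
24. n12.env = -7  [c.mk * -2 - 25]
25. n13.mk = 13  [terminal]
26. n14.lab = false  [terminal]
27. n12.tag = 23  [(if a.lab then c.mk else C.env) + 30]
28. n12.fin = "uw"  ["uw"]
29. n7.wid = 13  [C.tag + E₁.wid - 5]
30. n7.cnt = false  [E₁.cnt == true]
31. n2.fin = -8  [A.hot * -1 + 5]
32. n2.pre = 28  [E.wid * -2 + 54]
33. n1.cnt = false  [A.pre > 28]
34. n15.lab = true  [terminal]
35. n16.hot = 16  [S.pre + 25]
36. n16.acc = false  [a.lab == false]
37. n17.pre = -7  [A₀.hot * -1 + 9]
38. n17.cnt = "pu"  ["pu"]
39. n18.pre = 23  [S₀.pre + 30]
40. n18.cnt = "puu"  [S₀.cnt ++ "u"]
41. n19.lab = true  [terminal]
42. n18.val = false  [a.lab == false]
43. n20.lim = 13  [S₀.pre + 20]
44. n21.hot = -8  [B.lim - 21]
45. n21.acc = false  [B.lim > 13]
46. n22.lab = true  [terminal]
47. n21.fin = -5  [A.hot + 3]
48. n21.pre = -2  [A.hot + 6]
49. n20.acc = 12  [A.fin + B.lim + 4]
50. n20.sig = 30  [A.pre + A.fin + 37]
51. n20.idx = true  [B.lim == 13]
52. n17.val = false  [false]
53. n23.hot = -5  [A₀.hot - 21]
54. n23.acc = false  [A₀.acc == true]
55. n24.pre = false  [A.acc == true]
56. n25.hot = 5  [5]
57. n25.acc = true  [D.pre == false]
58. n26.mk = 10  [terminal]
59. n25.fin = 28  [A.hot + 23]
60. n25.pre = 17  [c.mk * -2 + 37]
61. n27.mk = -7  [terminal]
62. n24.cnt = true  [D.pre == false]
63. n23.fin = 18  [A.hot * -1 + 13]
64. n23.pre = -9  [A.hot * 3 + 6]
65. n16.fin = 19  [A₁.pre + 28]
66. n16.pre = 27  [A₀.hot + 11]
67. n0.val = false  [a.lab and D.cnt]

10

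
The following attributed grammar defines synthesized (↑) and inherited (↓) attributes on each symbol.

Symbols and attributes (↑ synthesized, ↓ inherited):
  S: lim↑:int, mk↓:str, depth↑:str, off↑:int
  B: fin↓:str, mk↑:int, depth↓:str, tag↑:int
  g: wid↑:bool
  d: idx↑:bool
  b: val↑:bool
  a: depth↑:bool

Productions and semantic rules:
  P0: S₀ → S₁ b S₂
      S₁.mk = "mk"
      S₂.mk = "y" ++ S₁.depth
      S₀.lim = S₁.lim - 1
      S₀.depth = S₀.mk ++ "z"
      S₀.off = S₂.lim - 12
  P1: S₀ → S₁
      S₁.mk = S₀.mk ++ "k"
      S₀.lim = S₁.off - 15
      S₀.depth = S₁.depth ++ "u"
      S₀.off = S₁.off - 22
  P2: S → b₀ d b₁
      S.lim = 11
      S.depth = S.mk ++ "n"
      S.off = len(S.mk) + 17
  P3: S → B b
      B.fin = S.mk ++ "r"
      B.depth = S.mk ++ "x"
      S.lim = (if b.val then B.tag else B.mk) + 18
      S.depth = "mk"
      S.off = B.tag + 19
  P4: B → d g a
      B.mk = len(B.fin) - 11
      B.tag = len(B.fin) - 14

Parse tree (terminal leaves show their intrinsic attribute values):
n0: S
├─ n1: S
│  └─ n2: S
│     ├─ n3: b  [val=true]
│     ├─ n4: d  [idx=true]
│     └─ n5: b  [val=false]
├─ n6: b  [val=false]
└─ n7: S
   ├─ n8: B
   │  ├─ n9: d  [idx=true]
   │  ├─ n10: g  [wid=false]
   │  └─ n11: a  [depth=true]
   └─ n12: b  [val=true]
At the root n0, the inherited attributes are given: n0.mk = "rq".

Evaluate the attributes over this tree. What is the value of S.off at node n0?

-1

1. n0.mk = "rq"  [given at root]
2. n1.mk = "mk"  ["mk"]
3. n2.mk = "mkk"  [S₀.mk ++ "k"]
4. n3.val = true  [terminal]
5. n4.idx = true  [terminal]
6. n5.val = false  [terminal]
7. n2.lim = 11  [11]
8. n2.depth = "mkkn"  [S.mk ++ "n"]
9. n2.off = 20  [len(S.mk) + 17]
10. n1.lim = 5  [S₁.off - 15]
11. n1.depth = "mkknu"  [S₁.depth ++ "u"]
12. n1.off = -2  [S₁.off - 22]
13. n6.val = false  [terminal]
14. n7.mk = "ymkknu"  ["y" ++ S₁.depth]
15. n8.fin = "ymkknur"  [S.mk ++ "r"]
16. n8.depth = "ymkknux"  [S.mk ++ "x"]
17. n9.idx = true  [terminal]
18. n10.wid = false  [terminal]
19. n11.depth = true  [terminal]
20. n8.mk = -4  [len(B.fin) - 11]
21. n8.tag = -7  [len(B.fin) - 14]
22. n12.val = true  [terminal]
23. n7.lim = 11  [(if b.val then B.tag else B.mk) + 18]
24. n7.depth = "mk"  ["mk"]
25. n7.off = 12  [B.tag + 19]
26. n0.lim = 4  [S₁.lim - 1]
27. n0.depth = "rqz"  [S₀.mk ++ "z"]
28. n0.off = -1  [S₂.lim - 12]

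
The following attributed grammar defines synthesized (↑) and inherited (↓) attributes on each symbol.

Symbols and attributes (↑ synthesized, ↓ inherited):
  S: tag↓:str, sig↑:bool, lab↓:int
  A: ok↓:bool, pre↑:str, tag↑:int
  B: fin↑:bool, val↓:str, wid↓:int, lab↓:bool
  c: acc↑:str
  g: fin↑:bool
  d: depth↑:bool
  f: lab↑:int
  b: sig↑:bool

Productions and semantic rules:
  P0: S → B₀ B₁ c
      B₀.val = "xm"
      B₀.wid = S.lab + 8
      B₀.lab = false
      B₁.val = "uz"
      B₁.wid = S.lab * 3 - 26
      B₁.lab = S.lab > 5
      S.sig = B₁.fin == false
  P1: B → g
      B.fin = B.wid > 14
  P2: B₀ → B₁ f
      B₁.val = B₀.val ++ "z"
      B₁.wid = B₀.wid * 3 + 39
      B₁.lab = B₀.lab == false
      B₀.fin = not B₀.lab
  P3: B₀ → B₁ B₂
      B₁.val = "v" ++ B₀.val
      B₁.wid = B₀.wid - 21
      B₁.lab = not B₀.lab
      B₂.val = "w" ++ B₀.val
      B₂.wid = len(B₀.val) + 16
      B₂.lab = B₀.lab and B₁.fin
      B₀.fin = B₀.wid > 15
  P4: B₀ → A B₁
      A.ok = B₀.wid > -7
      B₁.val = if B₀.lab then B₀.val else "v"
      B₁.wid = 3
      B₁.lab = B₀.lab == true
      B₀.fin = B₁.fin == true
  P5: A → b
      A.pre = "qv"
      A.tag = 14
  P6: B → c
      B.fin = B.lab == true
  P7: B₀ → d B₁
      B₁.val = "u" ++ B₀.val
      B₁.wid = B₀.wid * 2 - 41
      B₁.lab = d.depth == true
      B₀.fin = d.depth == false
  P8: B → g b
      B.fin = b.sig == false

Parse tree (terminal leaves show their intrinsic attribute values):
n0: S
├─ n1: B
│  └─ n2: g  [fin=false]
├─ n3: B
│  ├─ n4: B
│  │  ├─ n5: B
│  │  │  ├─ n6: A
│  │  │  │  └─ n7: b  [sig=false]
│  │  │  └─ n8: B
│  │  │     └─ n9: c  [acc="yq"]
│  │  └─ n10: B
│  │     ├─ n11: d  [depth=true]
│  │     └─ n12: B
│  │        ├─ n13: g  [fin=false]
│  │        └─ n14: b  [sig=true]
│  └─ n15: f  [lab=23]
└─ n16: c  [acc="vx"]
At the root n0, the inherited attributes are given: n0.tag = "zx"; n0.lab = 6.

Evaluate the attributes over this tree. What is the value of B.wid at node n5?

-6

1. n0.tag = "zx"  [given at root]
2. n0.lab = 6  [given at root]
3. n1.val = "xm"  ["xm"]
4. n1.wid = 14  [S.lab + 8]
5. n1.lab = false  [false]
6. n2.fin = false  [terminal]
7. n1.fin = false  [B.wid > 14]
8. n3.val = "uz"  ["uz"]
9. n3.wid = -8  [S.lab * 3 - 26]
10. n3.lab = true  [S.lab > 5]
11. n4.val = "uzz"  [B₀.val ++ "z"]
12. n4.wid = 15  [B₀.wid * 3 + 39]
13. n4.lab = false  [B₀.lab == false]
14. n5.val = "vuzz"  ["v" ++ B₀.val]
15. n5.wid = -6  [B₀.wid - 21]
16. n5.lab = true  [not B₀.lab]
17. n6.ok = true  [B₀.wid > -7]
18. n7.sig = false  [terminal]
19. n6.pre = "qv"  ["qv"]
20. n6.tag = 14  [14]
21. n8.val = "vuzz"  [if B₀.lab then B₀.val else "v"]
22. n8.wid = 3  [3]
23. n8.lab = true  [B₀.lab == true]
24. n9.acc = "yq"  [terminal]
25. n8.fin = true  [B.lab == true]
26. n5.fin = true  [B₁.fin == true]
27. n10.val = "wuzz"  ["w" ++ B₀.val]
28. n10.wid = 19  [len(B₀.val) + 16]
29. n10.lab = false  [B₀.lab and B₁.fin]
30. n11.depth = true  [terminal]
31. n12.val = "uwuzz"  ["u" ++ B₀.val]
32. n12.wid = -3  [B₀.wid * 2 - 41]
33. n12.lab = true  [d.depth == true]
34. n13.fin = false  [terminal]
35. n14.sig = true  [terminal]
36. n12.fin = false  [b.sig == false]
37. n10.fin = false  [d.depth == false]
38. n4.fin = false  [B₀.wid > 15]
39. n15.lab = 23  [terminal]
40. n3.fin = false  [not B₀.lab]
41. n16.acc = "vx"  [terminal]
42. n0.sig = true  [B₁.fin == false]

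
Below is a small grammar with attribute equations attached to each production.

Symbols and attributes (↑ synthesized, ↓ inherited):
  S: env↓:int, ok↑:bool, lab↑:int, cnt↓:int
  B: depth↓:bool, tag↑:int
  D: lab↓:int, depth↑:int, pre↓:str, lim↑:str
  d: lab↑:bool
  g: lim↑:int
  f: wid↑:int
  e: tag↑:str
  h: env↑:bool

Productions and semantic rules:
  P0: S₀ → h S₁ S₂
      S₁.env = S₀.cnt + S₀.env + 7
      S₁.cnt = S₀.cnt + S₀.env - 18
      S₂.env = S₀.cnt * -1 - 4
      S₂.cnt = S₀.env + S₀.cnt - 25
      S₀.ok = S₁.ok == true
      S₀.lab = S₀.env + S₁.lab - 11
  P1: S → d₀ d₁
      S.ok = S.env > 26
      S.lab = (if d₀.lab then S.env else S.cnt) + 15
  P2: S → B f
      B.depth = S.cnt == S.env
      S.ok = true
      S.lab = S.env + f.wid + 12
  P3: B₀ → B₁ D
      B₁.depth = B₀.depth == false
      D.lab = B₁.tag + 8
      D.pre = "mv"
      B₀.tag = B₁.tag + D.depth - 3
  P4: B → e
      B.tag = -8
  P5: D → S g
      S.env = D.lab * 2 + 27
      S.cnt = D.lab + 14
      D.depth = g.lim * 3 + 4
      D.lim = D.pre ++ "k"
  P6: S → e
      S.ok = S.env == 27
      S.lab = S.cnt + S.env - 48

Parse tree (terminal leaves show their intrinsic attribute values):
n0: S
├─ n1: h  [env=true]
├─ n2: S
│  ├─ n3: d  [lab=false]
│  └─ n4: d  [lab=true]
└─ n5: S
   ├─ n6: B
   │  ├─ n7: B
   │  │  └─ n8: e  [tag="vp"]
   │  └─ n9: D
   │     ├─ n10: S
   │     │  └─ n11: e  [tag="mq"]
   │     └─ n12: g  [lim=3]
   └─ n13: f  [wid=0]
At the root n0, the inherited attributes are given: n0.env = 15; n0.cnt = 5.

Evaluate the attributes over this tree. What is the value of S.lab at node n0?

21

1. n0.env = 15  [given at root]
2. n0.cnt = 5  [given at root]
3. n1.env = true  [terminal]
4. n2.env = 27  [S₀.cnt + S₀.env + 7]
5. n2.cnt = 2  [S₀.cnt + S₀.env - 18]
6. n3.lab = false  [terminal]
7. n4.lab = true  [terminal]
8. n2.ok = true  [S.env > 26]
9. n2.lab = 17  [(if d₀.lab then S.env else S.cnt) + 15]
10. n5.env = -9  [S₀.cnt * -1 - 4]
11. n5.cnt = -5  [S₀.env + S₀.cnt - 25]
12. n6.depth = false  [S.cnt == S.env]
13. n7.depth = true  [B₀.depth == false]
14. n8.tag = "vp"  [terminal]
15. n7.tag = -8  [-8]
16. n9.lab = 0  [B₁.tag + 8]
17. n9.pre = "mv"  ["mv"]
18. n10.env = 27  [D.lab * 2 + 27]
19. n10.cnt = 14  [D.lab + 14]
20. n11.tag = "mq"  [terminal]
21. n10.ok = true  [S.env == 27]
22. n10.lab = -7  [S.cnt + S.env - 48]
23. n12.lim = 3  [terminal]
24. n9.depth = 13  [g.lim * 3 + 4]
25. n9.lim = "mvk"  [D.pre ++ "k"]
26. n6.tag = 2  [B₁.tag + D.depth - 3]
27. n13.wid = 0  [terminal]
28. n5.ok = true  [true]
29. n5.lab = 3  [S.env + f.wid + 12]
30. n0.ok = true  [S₁.ok == true]
31. n0.lab = 21  [S₀.env + S₁.lab - 11]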